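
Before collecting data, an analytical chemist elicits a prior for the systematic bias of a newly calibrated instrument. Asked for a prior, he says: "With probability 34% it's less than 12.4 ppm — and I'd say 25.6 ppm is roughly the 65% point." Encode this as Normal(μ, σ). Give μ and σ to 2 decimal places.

The p-quantile of Normal(μ,σ) is μ + z_p·σ, with z_{0.34} = -0.4125 and z_{0.65} = 0.3853.
Eliminate σ: μ = (z₂·x₁ − z₁·x₂)/(z₂ − z₁) = (0.3853·12.4 − (-0.4125)·25.6)/0.7978 = 19.22.
Then σ = (x₂ − x₁)/(z₂ − z₁) = (25.6 − 12.4)/0.7978 = 16.55.

μ = 19.22, σ = 16.55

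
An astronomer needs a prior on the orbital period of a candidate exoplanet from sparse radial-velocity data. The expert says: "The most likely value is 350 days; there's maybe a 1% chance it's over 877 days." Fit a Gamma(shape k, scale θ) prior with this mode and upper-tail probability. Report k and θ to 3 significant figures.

Gamma(k,θ) with k>1 has mode (k−1)θ, so θ = 350/(k−1).
Need P(X < 877) = 0.99 with θ tied to k this way. Start at k = 2, θ = 350: P(X<877) ≈ 0.714.
Too low — raise k to concentrate. Iterating converges to k ≈ 6.56.
Then θ = 350/(6.56−1) ≈ 62.9.

k ≈ 6.56, θ ≈ 62.9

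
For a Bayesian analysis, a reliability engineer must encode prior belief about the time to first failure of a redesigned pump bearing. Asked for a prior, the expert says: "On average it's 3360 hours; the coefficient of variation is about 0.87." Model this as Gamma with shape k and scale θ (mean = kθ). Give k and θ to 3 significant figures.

k ≈ 1.32, θ ≈ 2540

For Gamma(k, scale θ): mean = kθ, variance = kθ², so CV = 1/√k.
CV = 0.87, hence k = 1/CV² = 1.32.
Then θ = mean/k = 3360/1.32 = 2540.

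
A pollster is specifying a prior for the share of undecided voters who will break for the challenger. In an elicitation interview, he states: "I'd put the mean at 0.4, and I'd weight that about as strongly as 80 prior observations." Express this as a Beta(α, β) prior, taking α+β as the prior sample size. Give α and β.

Under the effective-sample-size interpretation, Beta(α, β) has prior mean α/(α+β) and prior sample size α+β.
So α+β = 80 and α/(α+β) = 0.4, giving α = 0.4·80 = 32 and β = 80 − 32 = 48.

α = 32, β = 48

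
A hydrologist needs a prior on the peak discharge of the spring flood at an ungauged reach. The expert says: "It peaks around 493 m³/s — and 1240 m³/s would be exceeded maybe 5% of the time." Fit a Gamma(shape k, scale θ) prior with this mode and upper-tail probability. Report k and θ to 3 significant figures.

Gamma(k,θ) with k>1 has mode (k−1)θ, so θ = 493/(k−1).
Need P(X < 1240) = 0.95 with θ tied to k this way. Start at k = 2, θ = 493: P(X<1240) ≈ 0.716.
Too low — raise k to concentrate. Iterating converges to k ≈ 4.19.
Then θ = 493/(4.19−1) ≈ 155.

k ≈ 4.19, θ ≈ 155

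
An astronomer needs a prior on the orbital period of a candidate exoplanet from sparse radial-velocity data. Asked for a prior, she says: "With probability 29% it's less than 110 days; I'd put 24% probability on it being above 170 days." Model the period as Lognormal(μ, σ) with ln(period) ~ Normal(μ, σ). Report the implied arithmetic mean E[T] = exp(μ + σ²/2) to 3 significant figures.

E[T] ≈ 141 days

If T ~ Lognormal(μ,σ) then ln T ~ Normal(μ,σ), so the p-quantile of ln T is μ + z_p·σ.
ln(110) = 4.7 and ln(170) = 5.136; z_{0.29} = -0.5534, z_{0.76} = 0.7063.
σ = (5.136 − 4.7)/(0.7063 − (-0.5534)) = 0.346.
μ = 4.7 − (-0.5534)·0.346 = 4.892.
E[T] = exp(μ + σ²/2) = exp(4.892 + 0.0597) = 141 days.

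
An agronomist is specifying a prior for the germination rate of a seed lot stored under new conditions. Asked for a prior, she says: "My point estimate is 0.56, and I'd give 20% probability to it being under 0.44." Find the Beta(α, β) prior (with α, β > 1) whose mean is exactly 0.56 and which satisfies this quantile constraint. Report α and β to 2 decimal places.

α ≈ 6.75, β ≈ 5.31

With mean 0.56 fixed, write α = 0.56s, β = 0.44s where s = α+β.
Need P(θ < 0.44) = 0.2 under Beta(0.56s, 0.44s). Normal approximation: (q−m)/√(m(1−m)/s) ≈ z_{0.2} = -0.842, so s ≈ 0.56·0.44·(-0.842)²/(0.44−0.56)² = 12.1.
At s = 12.1: P(θ<0.44) ≈ 0.199. Adjusting to match 0.2 gives s ≈ 12.06.
So α = 0.56·12.06 ≈ 6.75, β = 0.44·12.06 ≈ 5.31.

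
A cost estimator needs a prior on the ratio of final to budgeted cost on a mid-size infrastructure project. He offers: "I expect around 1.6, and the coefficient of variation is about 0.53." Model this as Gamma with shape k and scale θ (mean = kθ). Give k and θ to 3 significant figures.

k ≈ 3.56, θ ≈ 0.449

For Gamma(k, scale θ): mean = kθ, variance = kθ², so CV = 1/√k.
CV = 0.53, hence k = 1/CV² = 3.56.
Then θ = mean/k = 1.6/3.56 = 0.449.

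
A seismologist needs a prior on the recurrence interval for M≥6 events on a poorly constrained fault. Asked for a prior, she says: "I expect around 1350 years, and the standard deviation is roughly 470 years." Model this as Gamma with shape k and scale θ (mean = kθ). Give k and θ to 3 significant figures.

k ≈ 8.25, θ ≈ 164

For Gamma(k, scale θ): mean = kθ, variance = kθ², so CV = 1/√k.
CV = SD/mean = 470/1350 = 0.3481, hence k = 1/CV² = 8.25.
Then θ = mean/k = 1350/8.25 = 164.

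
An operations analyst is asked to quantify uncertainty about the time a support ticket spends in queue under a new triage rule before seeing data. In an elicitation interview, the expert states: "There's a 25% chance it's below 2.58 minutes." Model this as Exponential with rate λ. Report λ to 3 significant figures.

P(T < 2.58) = 1 − e^(−λ·2.58) = 0.25, so λ = −ln(1−0.25)/2.58 = −ln(0.75)/2.58 = 0.112.

λ ≈ 0.112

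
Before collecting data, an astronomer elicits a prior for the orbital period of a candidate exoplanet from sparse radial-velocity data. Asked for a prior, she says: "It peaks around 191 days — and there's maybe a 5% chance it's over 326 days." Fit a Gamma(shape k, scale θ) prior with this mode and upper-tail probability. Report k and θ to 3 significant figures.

k ≈ 10.8, θ ≈ 19.6

Gamma(k,θ) with k>1 has mode (k−1)θ, so θ = 191/(k−1).
Need P(X < 326) = 0.95 with θ tied to k this way. Start at k = 2, θ = 191: P(X<326) ≈ 0.509.
Too low — raise k to concentrate. Iterating converges to k ≈ 10.8.
Then θ = 191/(10.8−1) ≈ 19.6.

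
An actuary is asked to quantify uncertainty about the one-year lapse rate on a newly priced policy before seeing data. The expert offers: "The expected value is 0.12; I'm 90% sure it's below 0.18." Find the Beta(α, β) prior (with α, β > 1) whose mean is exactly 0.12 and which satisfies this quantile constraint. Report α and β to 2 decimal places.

With mean 0.12 fixed, write α = 0.12s, β = 0.88s where s = α+β.
Need P(θ < 0.18) = 0.9 under Beta(0.12s, 0.88s). Normal approximation: (q−m)/√(m(1−m)/s) ≈ z_{0.9} = 1.28, so s ≈ 0.12·0.88·(1.28)²/(0.18−0.12)² = 48.2.
At s = 48.2: P(θ<0.18) ≈ 0.893. Adjusting to match 0.9 gives s ≈ 51.78.
So α = 0.12·51.78 ≈ 6.21, β = 0.88·51.78 ≈ 45.57.

α ≈ 6.21, β ≈ 45.57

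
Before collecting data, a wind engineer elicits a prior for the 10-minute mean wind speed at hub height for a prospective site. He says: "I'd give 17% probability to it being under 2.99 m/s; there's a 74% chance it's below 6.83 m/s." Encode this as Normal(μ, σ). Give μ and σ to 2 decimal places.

μ = 5.28, σ = 2.40

For Normal(μ,σ), the p-quantile is μ + z_p·σ. Here z_{0.17} = -0.9542, z_{0.74} = 0.6433.
So 2.99 = μ − 0.9542σ and 6.83 = μ + 0.6433σ.
Subtracting: σ = (6.83 − 2.99)/(0.6433 − (-0.9542)) = 2.40.
Then μ = 2.99 − (-0.9542)·2.40 = 5.28.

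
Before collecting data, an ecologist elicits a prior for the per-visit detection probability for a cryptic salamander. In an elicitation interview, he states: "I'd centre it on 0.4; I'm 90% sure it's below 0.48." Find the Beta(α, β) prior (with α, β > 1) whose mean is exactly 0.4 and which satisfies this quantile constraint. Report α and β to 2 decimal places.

α ≈ 24.92, β ≈ 37.38

With mean 0.4 fixed, write α = 0.4s, β = 0.6s where s = α+β.
Need P(θ < 0.48) = 0.9 under Beta(0.4s, 0.6s). Normal approximation: (q−m)/√(m(1−m)/s) ≈ z_{0.9} = 1.28, so s ≈ 0.4·0.6·(1.28)²/(0.48−0.4)² = 61.6.
At s = 61.6: P(θ<0.48) ≈ 0.899. Adjusting to match 0.9 gives s ≈ 62.31.
So α = 0.4·62.31 ≈ 24.92, β = 0.6·62.31 ≈ 37.38.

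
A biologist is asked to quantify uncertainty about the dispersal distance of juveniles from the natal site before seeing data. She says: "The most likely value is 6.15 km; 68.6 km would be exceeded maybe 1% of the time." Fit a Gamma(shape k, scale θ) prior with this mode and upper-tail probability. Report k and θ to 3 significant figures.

k ≈ 1.51, θ ≈ 12

Gamma(k,θ) with k>1 has mode (k−1)θ, so θ = 6.15/(k−1).
Need P(X < 68.6) = 0.99 with θ tied to k this way. Start at k = 2, θ = 6.15: P(X<68.6) ≈ 1.000.
Too high — lower k to spread out. Iterating converges to k ≈ 1.51.
Then θ = 6.15/(1.51−1) ≈ 12.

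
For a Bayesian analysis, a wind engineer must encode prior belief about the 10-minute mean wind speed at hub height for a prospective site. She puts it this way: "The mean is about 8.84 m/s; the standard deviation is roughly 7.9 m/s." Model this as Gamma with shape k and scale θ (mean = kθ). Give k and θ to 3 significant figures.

For Gamma(k, scale θ): mean = kθ, variance = kθ², so CV = 1/√k.
CV = SD/mean = 7.9/8.84 = 0.8937, hence k = 1/CV² = 1.25.
Then θ = mean/k = 8.84/1.25 = 7.06.

k ≈ 1.25, θ ≈ 7.06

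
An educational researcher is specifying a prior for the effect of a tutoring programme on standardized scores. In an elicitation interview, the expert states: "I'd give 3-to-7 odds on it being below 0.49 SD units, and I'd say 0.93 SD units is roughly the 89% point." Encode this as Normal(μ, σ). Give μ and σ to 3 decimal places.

For Normal(μ,σ), the p-quantile is μ + z_p·σ. Here z_{0.3} = -0.5244, z_{0.89} = 1.227.
So 0.49 = μ − 0.5244σ and 0.93 = μ + 1.227σ.
Subtracting: σ = (0.93 − 0.49)/(1.227 − (-0.5244)) = 0.251.
Then μ = 0.49 − (-0.5244)·0.251 = 0.622.

μ = 0.622, σ = 0.251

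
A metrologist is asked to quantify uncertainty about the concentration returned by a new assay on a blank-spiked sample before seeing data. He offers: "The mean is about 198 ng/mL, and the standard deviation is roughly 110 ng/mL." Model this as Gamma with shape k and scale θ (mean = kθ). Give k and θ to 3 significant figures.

k ≈ 3.24, θ ≈ 61.1

For Gamma(k, scale θ): mean = kθ, variance = kθ², so CV = 1/√k.
CV = SD/mean = 110/198 = 0.5556, hence k = 1/CV² = 3.24.
Then θ = mean/k = 198/3.24 = 61.1.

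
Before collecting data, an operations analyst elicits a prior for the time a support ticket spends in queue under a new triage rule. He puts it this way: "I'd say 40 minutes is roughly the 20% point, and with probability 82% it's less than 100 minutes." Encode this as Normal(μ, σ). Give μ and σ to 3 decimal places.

μ = 68.741, σ = 34.149

For Normal(μ,σ), the p-quantile is μ + z_p·σ. Here z_{0.2} = -0.8416, z_{0.82} = 0.9154.
So 40 = μ − 0.8416σ and 100 = μ + 0.9154σ.
Subtracting: σ = (100 − 40)/(0.9154 − (-0.8416)) = 34.149.
Then μ = 40 − (-0.8416)·34.149 = 68.741.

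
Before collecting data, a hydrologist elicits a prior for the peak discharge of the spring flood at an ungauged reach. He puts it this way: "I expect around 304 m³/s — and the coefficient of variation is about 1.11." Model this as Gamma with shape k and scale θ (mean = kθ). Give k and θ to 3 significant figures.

k ≈ 0.812, θ ≈ 375

For Gamma(k, scale θ): mean = kθ, variance = kθ², so CV = 1/√k.
CV = 1.11, hence k = 1/CV² = 0.812.
Then θ = mean/k = 304/0.812 = 375.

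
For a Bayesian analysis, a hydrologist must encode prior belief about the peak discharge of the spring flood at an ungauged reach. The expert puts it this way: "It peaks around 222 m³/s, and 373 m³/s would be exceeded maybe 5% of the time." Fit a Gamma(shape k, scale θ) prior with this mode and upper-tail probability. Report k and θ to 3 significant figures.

Gamma(k,θ) with k>1 has mode (k−1)θ, so θ = 222/(k−1).
Need P(X < 373) = 0.95 with θ tied to k this way. Start at k = 2, θ = 222: P(X<373) ≈ 0.501.
Too low — raise k to concentrate. Iterating converges to k ≈ 11.4.
Then θ = 222/(11.4−1) ≈ 21.4.

k ≈ 11.4, θ ≈ 21.4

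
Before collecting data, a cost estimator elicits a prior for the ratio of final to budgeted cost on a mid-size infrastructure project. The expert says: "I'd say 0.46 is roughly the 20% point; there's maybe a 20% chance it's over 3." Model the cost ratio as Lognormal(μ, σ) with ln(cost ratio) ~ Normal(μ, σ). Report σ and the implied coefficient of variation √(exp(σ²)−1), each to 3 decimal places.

σ ≈ 1.114, CV ≈ 1.568

If T ~ Lognormal(μ,σ) then ln T ~ Normal(μ,σ), so the p-quantile of ln T is μ + z_p·σ.
ln(0.46) = -0.7765 and ln(3) = 1.099; z_{0.2} = -0.8416, z_{0.8} = 0.8416.
σ = (1.099 − -0.7765)/(0.8416 − (-0.8416)) = 1.114.
μ = -0.7765 − (-0.8416)·1.114 = 0.161.
CV = √(exp(σ²)−1) = √(exp(1.2410)−1) = 1.568.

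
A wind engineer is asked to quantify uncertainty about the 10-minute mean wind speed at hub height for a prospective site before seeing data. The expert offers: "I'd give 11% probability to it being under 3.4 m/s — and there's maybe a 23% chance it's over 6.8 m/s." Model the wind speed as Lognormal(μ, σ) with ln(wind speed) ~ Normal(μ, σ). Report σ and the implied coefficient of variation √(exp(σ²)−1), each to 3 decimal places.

If T ~ Lognormal(μ,σ) then ln T ~ Normal(μ,σ), so the p-quantile of ln T is μ + z_p·σ.
ln(3.4) = 1.224 and ln(6.8) = 1.917; z_{0.11} = -1.227, z_{0.77} = 0.7388.
σ = (1.917 − 1.224)/(0.7388 − (-1.227)) = 0.353.
μ = 1.224 − (-1.227)·0.353 = 1.656.
CV = √(exp(σ²)−1) = √(exp(0.1244)−1) = 0.364.

σ ≈ 0.353, CV ≈ 0.364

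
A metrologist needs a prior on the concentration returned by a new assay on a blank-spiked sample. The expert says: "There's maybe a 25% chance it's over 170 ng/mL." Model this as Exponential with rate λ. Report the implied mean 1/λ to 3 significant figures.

P(T > 170.0) = e^(−λ·170.0) = 0.25, so λ = −ln(0.25)/170.0 = 0.00815.
Mean = 1/λ = 123 ng/mL.

mean ≈ 123 ng/mL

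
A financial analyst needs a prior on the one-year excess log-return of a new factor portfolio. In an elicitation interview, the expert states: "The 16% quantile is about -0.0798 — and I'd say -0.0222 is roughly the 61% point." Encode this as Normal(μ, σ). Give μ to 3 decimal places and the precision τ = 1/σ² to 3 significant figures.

μ = -0.035, τ = 489

For Normal(μ,σ), the p-quantile is μ + z_p·σ. Here z_{0.16} = -0.9945, z_{0.61} = 0.2793.
So -0.0798 = μ − 0.9945σ and -0.0222 = μ + 0.2793σ.
Subtracting: σ = (-0.0222 − -0.0798)/(0.2793 − (-0.9945)) = 0.045.
Then μ = -0.0798 − (-0.9945)·0.045 = -0.035.
Precision τ = 1/σ² = 1/0.04522² = 489.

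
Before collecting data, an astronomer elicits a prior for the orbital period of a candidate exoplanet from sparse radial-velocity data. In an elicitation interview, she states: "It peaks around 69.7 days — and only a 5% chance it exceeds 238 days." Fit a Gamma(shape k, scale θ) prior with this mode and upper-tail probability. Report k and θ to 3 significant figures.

Gamma(k,θ) with k>1 has mode (k−1)θ, so θ = 69.7/(k−1).
Need P(X < 238) = 0.95 with θ tied to k this way. Start at k = 2, θ = 69.7: P(X<238) ≈ 0.855.
Too low — raise k to concentrate. Iterating converges to k ≈ 2.72.
Then θ = 69.7/(2.72−1) ≈ 40.5.

k ≈ 2.72, θ ≈ 40.5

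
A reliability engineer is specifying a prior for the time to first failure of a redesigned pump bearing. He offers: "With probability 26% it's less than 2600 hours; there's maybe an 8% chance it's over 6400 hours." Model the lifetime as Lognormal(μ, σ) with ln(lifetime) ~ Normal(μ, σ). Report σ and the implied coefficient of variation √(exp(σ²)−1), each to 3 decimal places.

σ ≈ 0.440, CV ≈ 0.462

If T ~ Lognormal(μ,σ) then ln T ~ Normal(μ,σ), so the p-quantile of ln T is μ + z_p·σ.
ln(2600) = 7.863 and ln(6400) = 8.764; z_{0.26} = -0.6433, z_{0.92} = 1.405.
σ = (8.764 − 7.863)/(1.405 − (-0.6433)) = 0.440.
μ = 7.863 − (-0.6433)·0.440 = 8.146.
CV = √(exp(σ²)−1) = √(exp(0.1934)−1) = 0.462.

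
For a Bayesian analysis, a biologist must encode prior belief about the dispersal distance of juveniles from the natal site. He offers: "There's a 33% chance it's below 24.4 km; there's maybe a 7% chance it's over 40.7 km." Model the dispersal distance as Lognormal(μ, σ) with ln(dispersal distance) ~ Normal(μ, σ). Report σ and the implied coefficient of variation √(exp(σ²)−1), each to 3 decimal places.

σ ≈ 0.267, CV ≈ 0.272

If T ~ Lognormal(μ,σ) then ln T ~ Normal(μ,σ), so the p-quantile of ln T is μ + z_p·σ.
ln(24.4) = 3.195 and ln(40.7) = 3.706; z_{0.33} = -0.4399, z_{0.93} = 1.476.
σ = (3.706 − 3.195)/(1.476 − (-0.4399)) = 0.267.
μ = 3.195 − (-0.4399)·0.267 = 3.312.
CV = √(exp(σ²)−1) = √(exp(0.0713)−1) = 0.272.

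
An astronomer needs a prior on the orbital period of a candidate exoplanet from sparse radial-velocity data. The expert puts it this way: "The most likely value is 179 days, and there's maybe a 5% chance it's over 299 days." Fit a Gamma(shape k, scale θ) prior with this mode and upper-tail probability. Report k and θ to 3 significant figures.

k ≈ 11.6, θ ≈ 16.9

Gamma(k,θ) with k>1 has mode (k−1)θ, so θ = 179/(k−1).
Need P(X < 299) = 0.95 with θ tied to k this way. Start at k = 2, θ = 179: P(X<299) ≈ 0.498.
Too low — raise k to concentrate. Iterating converges to k ≈ 11.6.
Then θ = 179/(11.6−1) ≈ 16.9.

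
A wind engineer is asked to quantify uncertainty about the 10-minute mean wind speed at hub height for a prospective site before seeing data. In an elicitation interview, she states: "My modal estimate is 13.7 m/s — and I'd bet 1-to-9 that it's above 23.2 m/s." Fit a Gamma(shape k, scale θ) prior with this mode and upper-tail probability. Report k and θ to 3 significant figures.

Gamma(k,θ) with k>1 has mode (k−1)θ, so θ = 13.7/(k−1).
Need P(X < 23.2) = 0.9 with θ tied to k this way. Start at k = 2, θ = 13.7: P(X<23.2) ≈ 0.505.
Too low — raise k to concentrate. Iterating converges to k ≈ 7.82.
Then θ = 13.7/(7.82−1) ≈ 2.01.

k ≈ 7.82, θ ≈ 2.01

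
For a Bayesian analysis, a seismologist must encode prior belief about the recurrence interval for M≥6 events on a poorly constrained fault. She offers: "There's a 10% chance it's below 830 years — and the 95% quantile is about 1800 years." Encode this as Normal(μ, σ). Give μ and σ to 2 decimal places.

The p-quantile of Normal(μ,σ) is μ + z_p·σ, with z_{0.1} = -1.282 and z_{0.95} = 1.645.
Eliminate σ: μ = (z₂·x₁ − z₁·x₂)/(z₂ − z₁) = (1.645·830 − (-1.282)·1800)/2.926 = 1254.79.
Then σ = (x₂ − x₁)/(z₂ − z₁) = (1800 − 830)/2.926 = 331.46.

μ = 1254.79, σ = 331.46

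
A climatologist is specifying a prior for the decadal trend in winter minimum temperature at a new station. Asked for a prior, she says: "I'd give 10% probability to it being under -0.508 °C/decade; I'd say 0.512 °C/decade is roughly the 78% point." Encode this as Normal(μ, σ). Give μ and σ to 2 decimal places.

μ = 0.13, σ = 0.50

For Normal(μ,σ), the p-quantile is μ + z_p·σ. Here z_{0.1} = -1.282, z_{0.78} = 0.7722.
So -0.508 = μ − 1.282σ and 0.512 = μ + 0.7722σ.
Subtracting: σ = (0.512 − -0.508)/(0.7722 − (-1.282)) = 0.50.
Then μ = -0.508 − (-1.282)·0.50 = 0.13.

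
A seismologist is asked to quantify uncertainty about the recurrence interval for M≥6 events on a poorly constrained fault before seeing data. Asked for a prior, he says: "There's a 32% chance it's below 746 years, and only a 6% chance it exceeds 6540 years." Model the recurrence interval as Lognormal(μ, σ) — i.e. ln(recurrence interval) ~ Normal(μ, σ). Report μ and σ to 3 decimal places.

If T ~ Lognormal(μ,σ) then ln T ~ Normal(μ,σ), so the p-quantile of ln T is μ + z_p·σ.
ln(746) = 6.615 and ln(6540) = 8.786; z_{0.32} = -0.4677, z_{0.94} = 1.555.
σ = (8.786 − 6.615)/(1.555 − (-0.4677)) = 1.073.
μ = 6.615 − (-0.4677)·1.073 = 7.117.

μ ≈ 7.117, σ ≈ 1.073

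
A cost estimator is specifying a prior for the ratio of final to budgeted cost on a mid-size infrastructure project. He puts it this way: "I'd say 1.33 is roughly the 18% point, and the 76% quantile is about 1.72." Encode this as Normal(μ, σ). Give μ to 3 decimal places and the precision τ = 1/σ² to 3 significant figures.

For Normal(μ,σ), the p-quantile is μ + z_p·σ. Here z_{0.18} = -0.9154, z_{0.76} = 0.7063.
So 1.33 = μ − 0.9154σ and 1.72 = μ + 0.7063σ.
Subtracting: σ = (1.72 − 1.33)/(0.7063 − (-0.9154)) = 0.240.
Then μ = 1.33 − (-0.9154)·0.240 = 1.550.
Precision τ = 1/σ² = 1/0.2405² = 17.3.

μ = 1.550, τ = 17.3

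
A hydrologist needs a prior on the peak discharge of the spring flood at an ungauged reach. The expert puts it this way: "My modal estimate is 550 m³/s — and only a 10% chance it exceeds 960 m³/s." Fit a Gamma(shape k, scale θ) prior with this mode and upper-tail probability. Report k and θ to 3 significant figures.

k ≈ 7.12, θ ≈ 89.9

Gamma(k,θ) with k>1 has mode (k−1)θ, so θ = 550/(k−1).
Need P(X < 960) = 0.9 with θ tied to k this way. Start at k = 2, θ = 550: P(X<960) ≈ 0.521.
Too low — raise k to concentrate. Iterating converges to k ≈ 7.12.
Then θ = 550/(7.12−1) ≈ 89.9.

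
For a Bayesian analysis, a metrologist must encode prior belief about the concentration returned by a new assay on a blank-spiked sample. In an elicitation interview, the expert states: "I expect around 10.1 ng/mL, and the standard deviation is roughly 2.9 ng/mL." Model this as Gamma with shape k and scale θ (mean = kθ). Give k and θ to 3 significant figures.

k ≈ 12.1, θ ≈ 0.833

For Gamma(k, scale θ): mean = kθ, variance = kθ², so CV = 1/√k.
CV = SD/mean = 2.9/10.1 = 0.2871, hence k = 1/CV² = 12.1.
Then θ = mean/k = 10.1/12.1 = 0.833.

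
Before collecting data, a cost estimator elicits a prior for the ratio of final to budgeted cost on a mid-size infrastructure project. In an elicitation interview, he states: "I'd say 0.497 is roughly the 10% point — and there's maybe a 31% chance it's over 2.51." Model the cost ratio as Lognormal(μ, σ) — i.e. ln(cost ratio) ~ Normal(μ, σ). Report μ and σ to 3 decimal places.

If T ~ Lognormal(μ,σ) then ln T ~ Normal(μ,σ), so the p-quantile of ln T is μ + z_p·σ.
ln(0.497) = -0.6992 and ln(2.51) = 0.9203; z_{0.1} = -1.282, z_{0.69} = 0.4959.
σ = (0.9203 − -0.6992)/(0.4959 − (-1.282)) = 0.911.
μ = -0.6992 − (-1.282)·0.911 = 0.468.

μ ≈ 0.468, σ ≈ 0.911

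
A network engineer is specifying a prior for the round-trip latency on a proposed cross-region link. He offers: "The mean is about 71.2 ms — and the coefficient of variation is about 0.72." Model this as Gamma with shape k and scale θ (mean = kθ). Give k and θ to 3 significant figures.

For Gamma(k, scale θ): mean = kθ, variance = kθ², so CV = 1/√k.
CV = 0.72, hence k = 1/CV² = 1.93.
Then θ = mean/k = 71.2/1.93 = 36.9.

k ≈ 1.93, θ ≈ 36.9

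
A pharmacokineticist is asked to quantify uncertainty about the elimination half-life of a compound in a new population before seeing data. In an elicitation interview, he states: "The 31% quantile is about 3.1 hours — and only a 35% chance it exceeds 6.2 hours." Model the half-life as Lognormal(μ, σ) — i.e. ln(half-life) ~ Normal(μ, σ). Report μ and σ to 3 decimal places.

If T ~ Lognormal(μ,σ) then ln T ~ Normal(μ,σ), so the p-quantile of ln T is μ + z_p·σ.
ln(3.1) = 1.131 and ln(6.2) = 1.825; z_{0.31} = -0.4959, z_{0.65} = 0.3853.
σ = (1.825 − 1.131)/(0.3853 − (-0.4959)) = 0.787.
μ = 1.131 − (-0.4959)·0.787 = 1.521.

μ ≈ 1.521, σ ≈ 0.787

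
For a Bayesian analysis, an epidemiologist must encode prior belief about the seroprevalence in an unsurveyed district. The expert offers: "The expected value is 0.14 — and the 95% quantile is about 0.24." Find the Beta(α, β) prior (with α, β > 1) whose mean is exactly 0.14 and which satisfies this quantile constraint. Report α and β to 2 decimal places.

α ≈ 5.44, β ≈ 33.40

With mean 0.14 fixed, write α = 0.14s, β = 0.86s where s = α+β.
Need P(θ < 0.24) = 0.95 under Beta(0.14s, 0.86s). Normal approximation: (q−m)/√(m(1−m)/s) ≈ z_{0.95} = 1.64, so s ≈ 0.14·0.86·(1.64)²/(0.24−0.14)² = 32.6.
At s = 32.6: P(θ<0.24) ≈ 0.936. Adjusting to match 0.95 gives s ≈ 38.84.
So α = 0.14·38.84 ≈ 5.44, β = 0.86·38.84 ≈ 33.40.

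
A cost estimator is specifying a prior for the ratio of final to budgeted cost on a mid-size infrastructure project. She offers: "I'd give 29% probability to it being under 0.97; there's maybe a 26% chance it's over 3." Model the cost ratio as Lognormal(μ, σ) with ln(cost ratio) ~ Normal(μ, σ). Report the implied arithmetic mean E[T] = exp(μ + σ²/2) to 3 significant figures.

If T ~ Lognormal(μ,σ) then ln T ~ Normal(μ,σ), so the p-quantile of ln T is μ + z_p·σ.
ln(0.97) = -0.03046 and ln(3) = 1.099; z_{0.29} = -0.5534, z_{0.74} = 0.6433.
σ = (1.099 − -0.03046)/(0.6433 − (-0.5534)) = 0.943.
μ = -0.03046 − (-0.5534)·0.943 = 0.492.
E[T] = exp(μ + σ²/2) = exp(0.492 + 0.4451) = 2.55.

E[T] ≈ 2.55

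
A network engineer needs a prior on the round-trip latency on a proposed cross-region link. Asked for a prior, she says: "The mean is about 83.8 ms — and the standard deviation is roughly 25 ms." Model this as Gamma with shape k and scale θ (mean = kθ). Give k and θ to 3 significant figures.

k ≈ 11.2, θ ≈ 7.46

For Gamma(k, scale θ): mean = kθ, variance = kθ², so CV = 1/√k.
CV = SD/mean = 25/83.8 = 0.2983, hence k = 1/CV² = 11.2.
Then θ = mean/k = 83.8/11.2 = 7.46.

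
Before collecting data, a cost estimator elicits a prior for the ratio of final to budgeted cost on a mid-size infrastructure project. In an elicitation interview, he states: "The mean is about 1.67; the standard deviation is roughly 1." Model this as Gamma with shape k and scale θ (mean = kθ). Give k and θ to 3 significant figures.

k ≈ 2.79, θ ≈ 0.599

For Gamma(k, scale θ): mean = kθ, variance = kθ², so CV = 1/√k.
CV = SD/mean = 1/1.67 = 0.5988, hence k = 1/CV² = 2.79.
Then θ = mean/k = 1.67/2.79 = 0.599.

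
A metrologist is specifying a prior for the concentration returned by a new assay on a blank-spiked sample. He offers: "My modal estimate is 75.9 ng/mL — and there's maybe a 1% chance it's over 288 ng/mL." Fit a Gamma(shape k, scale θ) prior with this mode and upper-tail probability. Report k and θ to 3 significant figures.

k ≈ 3.38, θ ≈ 31.8

Gamma(k,θ) with k>1 has mode (k−1)θ, so θ = 75.9/(k−1).
Need P(X < 288) = 0.99 with θ tied to k this way. Start at k = 2, θ = 75.9: P(X<288) ≈ 0.892.
Too low — raise k to concentrate. Iterating converges to k ≈ 3.38.
Then θ = 75.9/(3.38−1) ≈ 31.8.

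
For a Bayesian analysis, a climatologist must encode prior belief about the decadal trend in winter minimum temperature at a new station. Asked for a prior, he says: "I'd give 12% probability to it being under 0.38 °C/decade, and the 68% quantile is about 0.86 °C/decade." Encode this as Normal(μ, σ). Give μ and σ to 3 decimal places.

μ = 0.723, σ = 0.292

The p-quantile of Normal(μ,σ) is μ + z_p·σ, with z_{0.12} = -1.175 and z_{0.68} = 0.4677.
Eliminate σ: μ = (z₂·x₁ − z₁·x₂)/(z₂ − z₁) = (0.4677·0.38 − (-1.175)·0.86)/1.643 = 0.723.
Then σ = (x₂ − x₁)/(z₂ − z₁) = (0.86 − 0.38)/1.643 = 0.292.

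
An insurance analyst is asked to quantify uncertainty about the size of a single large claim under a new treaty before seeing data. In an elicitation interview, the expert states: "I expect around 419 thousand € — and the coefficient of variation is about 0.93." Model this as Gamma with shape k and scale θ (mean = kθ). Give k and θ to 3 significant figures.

k ≈ 1.16, θ ≈ 362

For Gamma(k, scale θ): mean = kθ, variance = kθ², so CV = 1/√k.
CV = 0.93, hence k = 1/CV² = 1.16.
Then θ = mean/k = 419/1.16 = 362.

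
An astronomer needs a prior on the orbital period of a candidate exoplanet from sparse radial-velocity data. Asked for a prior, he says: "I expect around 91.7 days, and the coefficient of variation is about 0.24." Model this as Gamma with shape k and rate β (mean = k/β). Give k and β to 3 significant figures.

k ≈ 17.4, β ≈ 0.189

For Gamma(k, rate β): mean = k/β, variance = k/β², so CV = 1/√k.
CV = 0.24, hence k = 1/CV² = 17.4.
Then β = k/mean = 17.4/91.7 = 0.189.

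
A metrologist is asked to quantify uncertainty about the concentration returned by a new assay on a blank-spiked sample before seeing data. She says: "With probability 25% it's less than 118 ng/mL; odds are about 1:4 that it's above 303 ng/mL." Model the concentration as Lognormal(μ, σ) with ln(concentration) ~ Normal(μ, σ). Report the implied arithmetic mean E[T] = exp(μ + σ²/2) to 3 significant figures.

E[T] ≈ 218 ng/mL

If T ~ Lognormal(μ,σ) then ln T ~ Normal(μ,σ), so the p-quantile of ln T is μ + z_p·σ.
ln(118) = 4.771 and ln(303) = 5.714; z_{0.25} = -0.6745, z_{0.8} = 0.8416.
σ = (5.714 − 4.771)/(0.8416 − (-0.6745)) = 0.622.
μ = 4.771 − (-0.6745)·0.622 = 5.190.
E[T] = exp(μ + σ²/2) = exp(5.190 + 0.1935) = 218 ng/mL.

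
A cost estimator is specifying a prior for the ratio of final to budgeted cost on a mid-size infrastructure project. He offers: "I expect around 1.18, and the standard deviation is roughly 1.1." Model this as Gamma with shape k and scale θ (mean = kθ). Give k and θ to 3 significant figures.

For Gamma(k, scale θ): mean = kθ, variance = kθ², so CV = 1/√k.
CV = SD/mean = 1.1/1.18 = 0.9322, hence k = 1/CV² = 1.15.
Then θ = mean/k = 1.18/1.15 = 1.03.

k ≈ 1.15, θ ≈ 1.03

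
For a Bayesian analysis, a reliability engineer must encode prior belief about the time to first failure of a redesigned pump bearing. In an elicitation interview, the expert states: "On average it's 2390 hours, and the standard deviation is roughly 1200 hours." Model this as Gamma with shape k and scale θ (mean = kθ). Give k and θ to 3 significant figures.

For Gamma(k, scale θ): mean = kθ, variance = kθ², so CV = 1/√k.
CV = SD/mean = 1200/2390 = 0.5021, hence k = 1/CV² = 3.97.
Then θ = mean/k = 2390/3.97 = 603.

k ≈ 3.97, θ ≈ 603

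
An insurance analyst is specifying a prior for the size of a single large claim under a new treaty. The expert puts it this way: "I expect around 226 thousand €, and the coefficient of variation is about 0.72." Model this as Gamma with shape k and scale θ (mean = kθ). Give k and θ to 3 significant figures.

For Gamma(k, scale θ): mean = kθ, variance = kθ², so CV = 1/√k.
CV = 0.72, hence k = 1/CV² = 1.93.
Then θ = mean/k = 226/1.93 = 117.

k ≈ 1.93, θ ≈ 117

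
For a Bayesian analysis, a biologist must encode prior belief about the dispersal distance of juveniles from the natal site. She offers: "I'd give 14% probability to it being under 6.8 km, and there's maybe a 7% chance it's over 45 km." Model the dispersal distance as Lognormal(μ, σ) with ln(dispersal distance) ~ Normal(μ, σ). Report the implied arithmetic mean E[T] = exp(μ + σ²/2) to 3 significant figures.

If T ~ Lognormal(μ,σ) then ln T ~ Normal(μ,σ), so the p-quantile of ln T is μ + z_p·σ.
ln(6.8) = 1.917 and ln(45) = 3.807; z_{0.14} = -1.08, z_{0.93} = 1.476.
σ = (3.807 − 1.917)/(1.476 − (-1.08)) = 0.739.
μ = 1.917 − (-1.08)·0.739 = 2.716.
E[T] = exp(μ + σ²/2) = exp(2.716 + 0.2733) = 19.9 km.

E[T] ≈ 19.9 km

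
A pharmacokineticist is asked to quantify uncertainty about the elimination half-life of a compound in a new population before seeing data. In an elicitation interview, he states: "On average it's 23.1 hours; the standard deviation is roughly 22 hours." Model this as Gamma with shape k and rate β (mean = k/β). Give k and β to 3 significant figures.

For Gamma(k, rate β): mean = k/β, variance = k/β², so CV = 1/√k.
CV = SD/mean = 22/23.1 = 0.9524, hence k = 1/CV² = 1.1.
Then β = k/mean = 1.1/23.1 = 0.0477.

k ≈ 1.1, β ≈ 0.0477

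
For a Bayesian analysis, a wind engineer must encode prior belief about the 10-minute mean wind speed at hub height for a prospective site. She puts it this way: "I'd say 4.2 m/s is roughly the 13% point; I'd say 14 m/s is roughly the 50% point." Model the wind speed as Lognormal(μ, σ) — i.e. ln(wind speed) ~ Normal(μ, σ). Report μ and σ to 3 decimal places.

If T ~ Lognormal(μ,σ) then ln T ~ Normal(μ,σ), so the p-quantile of ln T is μ + z_p·σ.
ln(4.2) = 1.435 and ln(14) = 2.639; z_{0.13} = -1.126, z_{0.5} = 0.
σ = (2.639 − 1.435)/(0 − (-1.126)) = 1.069.
μ = 1.435 − (-1.126)·1.069 = 2.639.

μ ≈ 2.639, σ ≈ 1.069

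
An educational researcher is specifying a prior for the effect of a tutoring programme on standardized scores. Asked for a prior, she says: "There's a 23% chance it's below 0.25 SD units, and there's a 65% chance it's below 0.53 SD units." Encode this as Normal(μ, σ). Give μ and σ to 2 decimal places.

μ = 0.43, σ = 0.25

The p-quantile of Normal(μ,σ) is μ + z_p·σ, with z_{0.23} = -0.7388 and z_{0.65} = 0.3853.
Eliminate σ: μ = (z₂·x₁ − z₁·x₂)/(z₂ − z₁) = (0.3853·0.25 − (-0.7388)·0.53)/1.124 = 0.43.
Then σ = (x₂ − x₁)/(z₂ − z₁) = (0.53 − 0.25)/1.124 = 0.25.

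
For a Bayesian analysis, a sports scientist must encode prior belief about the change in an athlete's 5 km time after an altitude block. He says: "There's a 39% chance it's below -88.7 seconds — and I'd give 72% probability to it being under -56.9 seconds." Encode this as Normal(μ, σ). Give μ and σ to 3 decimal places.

The p-quantile of Normal(μ,σ) is μ + z_p·σ, with z_{0.39} = -0.2793 and z_{0.72} = 0.5828.
Eliminate σ: μ = (z₂·x₁ − z₁·x₂)/(z₂ − z₁) = (0.5828·-88.7 − (-0.2793)·-56.9)/0.8622 = -78.398.
Then σ = (x₂ − x₁)/(z₂ − z₁) = (-56.9 − -88.7)/0.8622 = 36.884.

μ = -78.398, σ = 36.884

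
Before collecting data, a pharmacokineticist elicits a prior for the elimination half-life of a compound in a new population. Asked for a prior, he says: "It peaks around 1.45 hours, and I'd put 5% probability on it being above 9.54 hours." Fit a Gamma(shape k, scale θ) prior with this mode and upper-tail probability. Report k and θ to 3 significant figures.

Gamma(k,θ) with k>1 has mode (k−1)θ, so θ = 1.45/(k−1).
Need P(X < 9.54) = 0.95 with θ tied to k this way. Start at k = 2, θ = 1.45: P(X<9.54) ≈ 0.989.
Too high — lower k to spread out. Iterating converges to k ≈ 1.63.
Then θ = 1.45/(1.63−1) ≈ 2.31.

k ≈ 1.63, θ ≈ 2.31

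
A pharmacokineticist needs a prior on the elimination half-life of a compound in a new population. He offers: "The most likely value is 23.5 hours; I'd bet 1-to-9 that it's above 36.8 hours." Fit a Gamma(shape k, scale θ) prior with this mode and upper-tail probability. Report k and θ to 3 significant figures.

Gamma(k,θ) with k>1 has mode (k−1)θ, so θ = 23.5/(k−1).
Need P(X < 36.8) = 0.9 with θ tied to k this way. Start at k = 2, θ = 23.5: P(X<36.8) ≈ 0.464.
Too low — raise k to concentrate. Iterating converges to k ≈ 10.3.
Then θ = 23.5/(10.3−1) ≈ 2.52.

k ≈ 10.3, θ ≈ 2.52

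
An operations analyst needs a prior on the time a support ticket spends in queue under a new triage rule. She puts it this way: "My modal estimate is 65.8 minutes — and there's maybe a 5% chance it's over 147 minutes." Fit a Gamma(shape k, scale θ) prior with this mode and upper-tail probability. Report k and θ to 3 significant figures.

Gamma(k,θ) with k>1 has mode (k−1)θ, so θ = 65.8/(k−1).
Need P(X < 147) = 0.95 with θ tied to k this way. Start at k = 2, θ = 65.8: P(X<147) ≈ 0.654.
Too low — raise k to concentrate. Iterating converges to k ≈ 5.25.
Then θ = 65.8/(5.25−1) ≈ 15.5.

k ≈ 5.25, θ ≈ 15.5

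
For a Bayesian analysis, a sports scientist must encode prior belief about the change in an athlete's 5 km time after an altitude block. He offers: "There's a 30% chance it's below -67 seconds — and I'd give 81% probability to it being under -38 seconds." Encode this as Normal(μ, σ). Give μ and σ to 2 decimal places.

μ = -56.16, σ = 20.68

The p-quantile of Normal(μ,σ) is μ + z_p·σ, with z_{0.3} = -0.5244 and z_{0.81} = 0.8779.
Eliminate σ: μ = (z₂·x₁ − z₁·x₂)/(z₂ − z₁) = (0.8779·-67 − (-0.5244)·-38)/1.402 = -56.16.
Then σ = (x₂ − x₁)/(z₂ − z₁) = (-38 − -67)/1.402 = 20.68.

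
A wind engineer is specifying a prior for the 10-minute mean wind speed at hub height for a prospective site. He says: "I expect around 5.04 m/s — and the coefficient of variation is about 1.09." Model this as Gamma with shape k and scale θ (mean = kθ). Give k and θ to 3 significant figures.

For Gamma(k, scale θ): mean = kθ, variance = kθ², so CV = 1/√k.
CV = 1.09, hence k = 1/CV² = 0.842.
Then θ = mean/k = 5.04/0.842 = 5.99.

k ≈ 0.842, θ ≈ 5.99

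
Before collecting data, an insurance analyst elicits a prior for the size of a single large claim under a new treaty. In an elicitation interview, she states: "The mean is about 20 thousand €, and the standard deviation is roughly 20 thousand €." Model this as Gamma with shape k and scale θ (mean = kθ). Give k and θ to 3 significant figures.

For Gamma(k, scale θ): mean = kθ, variance = kθ², so CV = 1/√k.
CV = SD/mean = 20/20 = 1, hence k = 1/CV² = 1.
Then θ = mean/k = 20/1 = 20.

k ≈ 1, θ ≈ 20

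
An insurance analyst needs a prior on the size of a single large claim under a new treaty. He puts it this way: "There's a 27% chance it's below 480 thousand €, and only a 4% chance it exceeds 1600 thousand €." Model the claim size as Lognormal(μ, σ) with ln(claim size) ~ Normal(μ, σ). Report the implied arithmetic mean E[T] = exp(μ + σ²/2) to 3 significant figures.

E[T] ≈ 747 thousand €

If T ~ Lognormal(μ,σ) then ln T ~ Normal(μ,σ), so the p-quantile of ln T is μ + z_p·σ.
ln(480) = 6.174 and ln(1600) = 7.378; z_{0.27} = -0.6128, z_{0.96} = 1.751.
σ = (7.378 − 6.174)/(1.751 − (-0.6128)) = 0.509.
μ = 6.174 − (-0.6128)·0.509 = 6.486.
E[T] = exp(μ + σ²/2) = exp(6.486 + 0.1297) = 747 thousand €.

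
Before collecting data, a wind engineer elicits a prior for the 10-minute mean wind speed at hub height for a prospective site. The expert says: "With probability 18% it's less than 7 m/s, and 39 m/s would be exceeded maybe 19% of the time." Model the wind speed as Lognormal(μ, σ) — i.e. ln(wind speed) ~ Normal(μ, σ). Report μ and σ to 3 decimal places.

If T ~ Lognormal(μ,σ) then ln T ~ Normal(μ,σ), so the p-quantile of ln T is μ + z_p·σ.
ln(7) = 1.946 and ln(39) = 3.664; z_{0.18} = -0.9154, z_{0.81} = 0.8779.
σ = (3.664 − 1.946)/(0.8779 − (-0.9154)) = 0.958.
μ = 1.946 − (-0.9154)·0.958 = 2.823.

μ ≈ 2.823, σ ≈ 0.958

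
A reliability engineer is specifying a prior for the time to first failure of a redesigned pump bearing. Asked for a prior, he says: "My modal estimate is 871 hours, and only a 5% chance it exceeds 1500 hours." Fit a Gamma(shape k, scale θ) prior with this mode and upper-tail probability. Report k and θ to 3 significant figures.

k ≈ 10.4, θ ≈ 92.2

Gamma(k,θ) with k>1 has mode (k−1)θ, so θ = 871/(k−1).
Need P(X < 1500) = 0.95 with θ tied to k this way. Start at k = 2, θ = 871: P(X<1500) ≈ 0.514.
Too low — raise k to concentrate. Iterating converges to k ≈ 10.4.
Then θ = 871/(10.4−1) ≈ 92.2.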